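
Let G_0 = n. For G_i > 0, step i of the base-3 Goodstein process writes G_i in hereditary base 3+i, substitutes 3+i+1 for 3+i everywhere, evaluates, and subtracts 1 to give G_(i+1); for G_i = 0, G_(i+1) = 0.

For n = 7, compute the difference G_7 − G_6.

7 —HB3→ 2·3 + 1 —bump→ 2·4 + 1 = 9 —(−1)→ 8
8 —HB4→ 2·4 —bump→ 2·5 = 10 —(−1)→ 9
9 —HB5→ 5 + 4 —bump→ 6 + 4 = 10 —(−1)→ 9
9 —HB6→ 6 + 3 —bump→ 7 + 3 = 10 —(−1)→ 9
9 —HB7→ 7 + 2 —bump→ 8 + 2 = 10 —(−1)→ 9
9 —HB8→ 8 + 1 —bump→ 9 + 1 = 10 —(−1)→ 9
9 —HB9→ 9 —bump→ 10 = 10 —(−1)→ 9

0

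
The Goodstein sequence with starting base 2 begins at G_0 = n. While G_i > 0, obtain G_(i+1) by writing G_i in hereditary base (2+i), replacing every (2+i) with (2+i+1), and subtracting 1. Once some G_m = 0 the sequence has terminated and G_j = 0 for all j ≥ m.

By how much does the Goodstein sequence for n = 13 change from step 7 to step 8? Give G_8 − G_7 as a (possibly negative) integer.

96513216470

i=0: 13 = 2^(2 + 1) + 2^2 + 1 (b=2); 2→3: 3^(3 + 1) + 3^3 + 1 = 109; 109−1 = 108
i=1: 108 = 3^(3 + 1) + 3^3 (b=3); 3→4: 4^(4 + 1) + 4^4 = 1280; 1280−1 = 1279
i=2: 1279 = 4^(4 + 1) + 3·4^3 + 3·4^2 + 3·4 + 3 (b=4); 4→5: 5^(5 + 1) + 3·5^3 + 3·5^2 + 3·5 + 3 = 16093; 16093−1 = 16092
i=3: 16092 = 5^(5 + 1) + 3·5^3 + 3·5^2 + 3·5 + 2 (b=5); 5→6: 6^(6 + 1) + 3·6^3 + 3·6^2 + 3·6 + 2 = 280712; 280712−1 = 280711
i=4: 280711 = 6^(6 + 1) + 3·6^3 + 3·6^2 + 3·6 + 1 (b=6); 6→7: 7^(7 + 1) + 3·7^3 + 3·7^2 + 3·7 + 1 = 5765999; 5765999−1 = 5765998
i=5: 5765998 = 7^(7 + 1) + 3·7^3 + 3·7^2 + 3·7 (b=7); 7→8: 8^(8 + 1) + 3·8^3 + 3·8^2 + 3·8 = 134219480; 134219480−1 = 134219479
i=6: 134219479 = 8^(8 + 1) + 3·8^3 + 3·8^2 + 2·8 + 7 (b=8); 8→9: 9^(9 + 1) + 3·9^3 + 3·9^2 + 2·9 + 7 = 3486786856; 3486786856−1 = 3486786855
i=7: 3486786855 = 9^(9 + 1) + 3·9^3 + 3·9^2 + 2·9 + 6 (b=9); 9→10: 10^(10 + 1) + 3·10^3 + 3·10^2 + 2·10 + 6 = 100000003326; 100000003326−1 = 100000003325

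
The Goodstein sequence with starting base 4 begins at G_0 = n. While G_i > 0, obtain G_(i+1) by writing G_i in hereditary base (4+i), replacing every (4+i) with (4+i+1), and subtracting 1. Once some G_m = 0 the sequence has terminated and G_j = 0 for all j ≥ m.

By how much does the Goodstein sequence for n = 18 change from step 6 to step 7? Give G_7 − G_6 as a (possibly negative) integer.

[0] 18 ≡ 4^2 + 2 (base 4). Lift 5: 27. −1: 26.
[1] 26 ≡ 5^2 + 1 (base 5). Lift 6: 37. −1: 36.
[2] 36 ≡ 6^2 (base 6). Lift 7: 49. −1: 48.
[3] 48 ≡ 6·7 + 6 (base 7). Lift 8: 54. −1: 53.
[4] 53 ≡ 6·8 + 5 (base 8). Lift 9: 59. −1: 58.
[5] 58 ≡ 6·9 + 4 (base 9). Lift 10: 64. −1: 63.
[6] 63 ≡ 6·10 + 3 (base 10). Lift 11: 69. −1: 68.

5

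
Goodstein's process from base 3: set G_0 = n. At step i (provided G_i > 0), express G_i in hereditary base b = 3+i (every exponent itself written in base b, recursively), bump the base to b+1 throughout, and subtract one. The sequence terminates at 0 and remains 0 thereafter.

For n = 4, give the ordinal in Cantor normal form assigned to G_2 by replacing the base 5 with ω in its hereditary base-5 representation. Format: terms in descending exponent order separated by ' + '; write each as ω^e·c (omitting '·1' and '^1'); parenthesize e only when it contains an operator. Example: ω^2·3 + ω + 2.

4

G_0=4  [base 3] 3 + 1  →[3↦4]→  4 + 1 = 5  −1 ⇒ G_1=4
G_1=4  [base 4] 4  →[4↦5]→  5 = 5  −1 ⇒ G_2=4
G_2=4  [base 5] 4  →[5↦6]→  4 = 4  −1 ⇒ G_3=3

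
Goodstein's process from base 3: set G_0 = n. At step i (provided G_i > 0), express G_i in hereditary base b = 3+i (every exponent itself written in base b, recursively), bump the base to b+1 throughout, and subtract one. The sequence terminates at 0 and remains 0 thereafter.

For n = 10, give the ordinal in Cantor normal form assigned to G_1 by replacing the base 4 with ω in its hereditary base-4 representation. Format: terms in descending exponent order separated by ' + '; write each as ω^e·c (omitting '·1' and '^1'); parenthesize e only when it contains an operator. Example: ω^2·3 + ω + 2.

ω^2

i=0: 10 = 3^2 + 1 (b=3); 3→4: 4^2 + 1 = 17; 17−1 = 16
i=1: 16 = 4^2 (b=4); 4→5: 5^2 = 25; 25−1 = 24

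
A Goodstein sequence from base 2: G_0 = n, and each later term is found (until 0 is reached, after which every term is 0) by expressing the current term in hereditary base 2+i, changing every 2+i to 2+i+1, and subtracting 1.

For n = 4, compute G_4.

83

G_0=4  [base 2] 2^2  →[2↦3]→  3^3 = 27  −1 ⇒ G_1=26
G_1=26  [base 3] 2·3^2 + 2·3 + 2  →[3↦4]→  2·4^2 + 2·4 + 2 = 42  −1 ⇒ G_2=41
G_2=41  [base 4] 2·4^2 + 2·4 + 1  →[4↦5]→  2·5^2 + 2·5 + 1 = 61  −1 ⇒ G_3=60
G_3=60  [base 5] 2·5^2 + 2·5  →[5↦6]→  2·6^2 + 2·6 = 84  −1 ⇒ G_4=83
G_4=83  [base 6] 2·6^2 + 6 + 5  →[6↦7]→  2·7^2 + 7 + 5 = 110  −1 ⇒ G_5=109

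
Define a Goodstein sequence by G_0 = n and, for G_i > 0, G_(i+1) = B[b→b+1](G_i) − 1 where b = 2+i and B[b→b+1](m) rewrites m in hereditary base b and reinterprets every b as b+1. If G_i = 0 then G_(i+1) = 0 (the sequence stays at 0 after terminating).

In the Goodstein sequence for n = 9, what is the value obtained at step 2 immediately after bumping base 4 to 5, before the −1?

step 0: 9 = 2^(2 + 1) + 1; sub 3 for 2: 3^(3 + 1) + 1; = 82; G_1 = 82−1 = 81
step 1: 81 = 3^(3 + 1); sub 4 for 3: 4^(4 + 1); = 1024; G_2 = 1024−1 = 1023

9843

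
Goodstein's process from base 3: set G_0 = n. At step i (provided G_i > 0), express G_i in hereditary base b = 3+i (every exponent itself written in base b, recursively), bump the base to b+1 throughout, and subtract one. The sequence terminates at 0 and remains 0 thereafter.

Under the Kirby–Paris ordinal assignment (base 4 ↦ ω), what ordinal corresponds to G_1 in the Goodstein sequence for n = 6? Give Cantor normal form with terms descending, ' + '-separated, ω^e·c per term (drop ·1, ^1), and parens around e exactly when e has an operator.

(0) 6|_3 = 2·3 ↦ 2·4|_4 = 8 ⇒ 7
(1) 7|_4 = 4 + 3 ↦ 5 + 3|_5 = 8 ⇒ 7

ω + 3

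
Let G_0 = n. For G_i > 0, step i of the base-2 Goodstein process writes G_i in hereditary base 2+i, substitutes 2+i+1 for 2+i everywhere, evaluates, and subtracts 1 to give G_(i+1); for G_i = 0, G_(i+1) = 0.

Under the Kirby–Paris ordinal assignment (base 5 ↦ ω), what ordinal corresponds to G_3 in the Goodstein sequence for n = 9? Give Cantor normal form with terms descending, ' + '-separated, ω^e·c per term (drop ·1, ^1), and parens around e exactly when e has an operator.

G_0 = 9. HB_2(9) = 2^(2 + 1) + 1. Bump = 82. G_1 = 81.
G_1 = 81. HB_3(81) = 3^(3 + 1). Bump = 1024. G_2 = 1023.
G_2 = 1023. HB_4(1023) = 3·4^4 + 3·4^3 + 3·4^2 + 3·4 + 3. Bump = 9843. G_3 = 9842.
G_3 = 9842. HB_5(9842) = 3·5^5 + 3·5^3 + 3·5^2 + 3·5 + 2. Bump = 140744. G_4 = 140743.

ω^ω·3 + ω^3·3 + ω^2·3 + ω·3 + 2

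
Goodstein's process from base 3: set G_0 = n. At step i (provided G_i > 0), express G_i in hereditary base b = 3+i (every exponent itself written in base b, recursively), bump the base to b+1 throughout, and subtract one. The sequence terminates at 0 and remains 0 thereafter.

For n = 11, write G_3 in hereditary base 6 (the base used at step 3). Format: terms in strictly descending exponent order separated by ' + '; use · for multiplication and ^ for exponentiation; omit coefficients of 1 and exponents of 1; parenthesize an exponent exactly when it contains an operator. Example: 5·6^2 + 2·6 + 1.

5·6 + 5

step 0: 11 = 3^2 + 2; sub 4 for 3: 4^2 + 2; = 18; G_1 = 18−1 = 17
step 1: 17 = 4^2 + 1; sub 5 for 4: 5^2 + 1; = 26; G_2 = 26−1 = 25
step 2: 25 = 5^2; sub 6 for 5: 6^2; = 36; G_3 = 36−1 = 35
step 3: 35 = 5·6 + 5; sub 7 for 6: 5·7 + 5; = 40; G_4 = 40−1 = 39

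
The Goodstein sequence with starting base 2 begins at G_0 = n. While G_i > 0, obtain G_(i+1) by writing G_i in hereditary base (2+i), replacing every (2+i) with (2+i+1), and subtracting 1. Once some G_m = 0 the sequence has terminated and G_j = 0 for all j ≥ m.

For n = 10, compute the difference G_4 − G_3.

264310

G_0 = 10. HB_2(10) = 2^(2 + 1) + 2. Bump = 84. G_1 = 83.
G_1 = 83. HB_3(83) = 3^(3 + 1) + 2. Bump = 1026. G_2 = 1025.
G_2 = 1025. HB_4(1025) = 4^(4 + 1) + 1. Bump = 15626. G_3 = 15625.
G_3 = 15625. HB_5(15625) = 5^(5 + 1). Bump = 279936. G_4 = 279935.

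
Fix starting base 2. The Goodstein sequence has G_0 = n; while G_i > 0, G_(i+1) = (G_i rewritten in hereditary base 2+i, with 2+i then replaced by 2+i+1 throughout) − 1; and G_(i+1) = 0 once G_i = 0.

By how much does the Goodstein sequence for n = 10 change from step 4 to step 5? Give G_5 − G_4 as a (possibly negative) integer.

step 0: 10 = 2^(2 + 1) + 2; sub 3 for 2: 3^(3 + 1) + 3; = 84; G_1 = 84−1 = 83
step 1: 83 = 3^(3 + 1) + 2; sub 4 for 3: 4^(4 + 1) + 2; = 1026; G_2 = 1026−1 = 1025
step 2: 1025 = 4^(4 + 1) + 1; sub 5 for 4: 5^(5 + 1) + 1; = 15626; G_3 = 15626−1 = 15625
step 3: 15625 = 5^(5 + 1); sub 6 for 5: 6^(6 + 1); = 279936; G_4 = 279936−1 = 279935
step 4: 279935 = 5·6^6 + 5·6^5 + 5·6^4 + 5·6^3 + 5·6^2 + 5·6 + 5; sub 7 for 6: 5·7^7 + 5·7^5 + 5·7^4 + 5·7^3 + 5·7^2 + 5·7 + 5; = 4215755; G_5 = 4215755−1 = 4215754

3935819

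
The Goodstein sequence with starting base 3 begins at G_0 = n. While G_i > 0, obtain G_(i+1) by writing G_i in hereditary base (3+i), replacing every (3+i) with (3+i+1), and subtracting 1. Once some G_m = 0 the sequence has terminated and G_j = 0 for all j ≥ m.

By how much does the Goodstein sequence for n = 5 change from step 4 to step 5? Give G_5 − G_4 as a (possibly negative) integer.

-1

(0) 5|_3 = 3 + 2 ↦ 4 + 2|_4 = 6 ⇒ 5
(1) 5|_4 = 4 + 1 ↦ 5 + 1|_5 = 6 ⇒ 5
(2) 5|_5 = 5 ↦ 6|_6 = 6 ⇒ 5
(3) 5|_6 = 5 ↦ 5|_7 = 5 ⇒ 4
(4) 4|_7 = 4 ↦ 4|_8 = 4 ⇒ 3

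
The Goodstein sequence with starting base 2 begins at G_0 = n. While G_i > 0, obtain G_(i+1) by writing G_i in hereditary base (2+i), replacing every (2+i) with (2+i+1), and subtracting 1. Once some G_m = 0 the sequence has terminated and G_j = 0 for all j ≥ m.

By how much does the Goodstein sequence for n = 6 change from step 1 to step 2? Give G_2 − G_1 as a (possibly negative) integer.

G_0 = 6. HB_2(6) = 2^2 + 2. Bump = 30. G_1 = 29.
G_1 = 29. HB_3(29) = 3^3 + 2. Bump = 258. G_2 = 257.

228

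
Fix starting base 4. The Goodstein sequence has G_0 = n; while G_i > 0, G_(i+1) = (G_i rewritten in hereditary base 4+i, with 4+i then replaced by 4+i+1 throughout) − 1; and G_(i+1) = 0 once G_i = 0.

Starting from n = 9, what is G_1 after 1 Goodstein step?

(0) 9|_4 = 2·4 + 1 ↦ 2·5 + 1|_5 = 11 ⇒ 10
(1) 10|_5 = 2·5 ↦ 2·6|_6 = 12 ⇒ 11

10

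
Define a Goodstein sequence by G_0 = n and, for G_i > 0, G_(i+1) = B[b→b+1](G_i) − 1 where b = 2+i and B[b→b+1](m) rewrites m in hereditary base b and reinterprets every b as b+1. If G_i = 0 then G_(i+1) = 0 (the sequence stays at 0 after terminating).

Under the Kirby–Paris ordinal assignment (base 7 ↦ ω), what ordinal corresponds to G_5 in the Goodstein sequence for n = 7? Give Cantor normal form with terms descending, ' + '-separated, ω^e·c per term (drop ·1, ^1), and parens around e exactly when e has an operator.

ω^ω

[0] 7 ≡ 2^2 + 2 + 1 (base 2). Lift 3: 31. −1: 30.
[1] 30 ≡ 3^3 + 3 (base 3). Lift 4: 260. −1: 259.
[2] 259 ≡ 4^4 + 3 (base 4). Lift 5: 3128. −1: 3127.
[3] 3127 ≡ 5^5 + 2 (base 5). Lift 6: 46658. −1: 46657.
[4] 46657 ≡ 6^6 + 1 (base 6). Lift 7: 823544. −1: 823543.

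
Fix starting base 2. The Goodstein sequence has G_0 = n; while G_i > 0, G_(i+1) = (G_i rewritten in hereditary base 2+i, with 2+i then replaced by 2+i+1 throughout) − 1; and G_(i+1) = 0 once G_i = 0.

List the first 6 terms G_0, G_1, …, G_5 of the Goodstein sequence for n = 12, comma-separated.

12, 107, 1065, 15685, 280019, 5764910

[0] 12 ≡ 2^(2 + 1) + 2^2 (base 2). Lift 3: 108. −1: 107.
[1] 107 ≡ 3^(3 + 1) + 2·3^2 + 2·3 + 2 (base 3). Lift 4: 1066. −1: 1065.
[2] 1065 ≡ 4^(4 + 1) + 2·4^2 + 2·4 + 1 (base 4). Lift 5: 15686. −1: 15685.
[3] 15685 ≡ 5^(5 + 1) + 2·5^2 + 2·5 (base 5). Lift 6: 280020. −1: 280019.
[4] 280019 ≡ 6^(6 + 1) + 2·6^2 + 6 + 5 (base 6). Lift 7: 5764911. −1: 5764910.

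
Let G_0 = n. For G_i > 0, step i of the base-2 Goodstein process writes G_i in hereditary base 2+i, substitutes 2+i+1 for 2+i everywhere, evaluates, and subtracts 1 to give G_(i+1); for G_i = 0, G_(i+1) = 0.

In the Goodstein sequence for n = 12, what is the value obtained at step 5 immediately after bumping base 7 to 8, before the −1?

134217868

(0) 12|_2 = 2^(2 + 1) + 2^2 ↦ 3^(3 + 1) + 3^3|_3 = 108 ⇒ 107
(1) 107|_3 = 3^(3 + 1) + 2·3^2 + 2·3 + 2 ↦ 4^(4 + 1) + 2·4^2 + 2·4 + 2|_4 = 1066 ⇒ 1065
(2) 1065|_4 = 4^(4 + 1) + 2·4^2 + 2·4 + 1 ↦ 5^(5 + 1) + 2·5^2 + 2·5 + 1|_5 = 15686 ⇒ 15685
(3) 15685|_5 = 5^(5 + 1) + 2·5^2 + 2·5 ↦ 6^(6 + 1) + 2·6^2 + 2·6|_6 = 280020 ⇒ 280019
(4) 280019|_6 = 6^(6 + 1) + 2·6^2 + 6 + 5 ↦ 7^(7 + 1) + 2·7^2 + 7 + 5|_7 = 5764911 ⇒ 5764910
(5) 5764910|_7 = 7^(7 + 1) + 2·7^2 + 7 + 4 ↦ 8^(8 + 1) + 2·8^2 + 8 + 4|_8 = 134217868 ⇒ 134217867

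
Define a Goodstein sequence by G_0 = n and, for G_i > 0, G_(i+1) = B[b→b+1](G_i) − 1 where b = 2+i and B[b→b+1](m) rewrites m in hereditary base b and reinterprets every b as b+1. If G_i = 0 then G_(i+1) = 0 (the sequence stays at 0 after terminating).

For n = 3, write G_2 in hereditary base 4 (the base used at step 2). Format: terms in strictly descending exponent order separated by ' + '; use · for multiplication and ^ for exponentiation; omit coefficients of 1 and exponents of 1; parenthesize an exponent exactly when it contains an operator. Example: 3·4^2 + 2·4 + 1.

3

base 2: 3 = 2 + 1; at 3: 3 + 1 = 4; next = 3
base 3: 3 = 3; at 4: 4 = 4; next = 3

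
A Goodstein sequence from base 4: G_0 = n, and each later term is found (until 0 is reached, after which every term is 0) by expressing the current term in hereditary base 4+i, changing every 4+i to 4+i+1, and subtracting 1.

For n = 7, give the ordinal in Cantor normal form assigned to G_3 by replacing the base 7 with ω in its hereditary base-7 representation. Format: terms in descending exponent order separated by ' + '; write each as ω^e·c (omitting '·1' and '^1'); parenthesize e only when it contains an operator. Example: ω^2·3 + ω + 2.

(0) 7|_4 = 4 + 3 ↦ 5 + 3|_5 = 8 ⇒ 7
(1) 7|_5 = 5 + 2 ↦ 6 + 2|_6 = 8 ⇒ 7
(2) 7|_6 = 6 + 1 ↦ 7 + 1|_7 = 8 ⇒ 7
(3) 7|_7 = 7 ↦ 8|_8 = 8 ⇒ 7

ω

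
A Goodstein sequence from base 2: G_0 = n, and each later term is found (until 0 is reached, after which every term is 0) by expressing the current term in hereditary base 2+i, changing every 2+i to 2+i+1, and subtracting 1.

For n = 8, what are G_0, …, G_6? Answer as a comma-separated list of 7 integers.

G_0=8  [base 2] 2^(2 + 1)  →[2↦3]→  3^(3 + 1) = 81  −1 ⇒ G_1=80
G_1=80  [base 3] 2·3^3 + 2·3^2 + 2·3 + 2  →[3↦4]→  2·4^4 + 2·4^2 + 2·4 + 2 = 554  −1 ⇒ G_2=553
G_2=553  [base 4] 2·4^4 + 2·4^2 + 2·4 + 1  →[4↦5]→  2·5^5 + 2·5^2 + 2·5 + 1 = 6311  −1 ⇒ G_3=6310
G_3=6310  [base 5] 2·5^5 + 2·5^2 + 2·5  →[5↦6]→  2·6^6 + 2·6^2 + 2·6 = 93396  −1 ⇒ G_4=93395
G_4=93395  [base 6] 2·6^6 + 2·6^2 + 6 + 5  →[6↦7]→  2·7^7 + 2·7^2 + 7 + 5 = 1647196  −1 ⇒ G_5=1647195
G_5=1647195  [base 7] 2·7^7 + 2·7^2 + 7 + 4  →[7↦8]→  2·8^8 + 2·8^2 + 8 + 4 = 33554572  −1 ⇒ G_6=33554571

8, 80, 553, 6310, 93395, 1647195, 33554571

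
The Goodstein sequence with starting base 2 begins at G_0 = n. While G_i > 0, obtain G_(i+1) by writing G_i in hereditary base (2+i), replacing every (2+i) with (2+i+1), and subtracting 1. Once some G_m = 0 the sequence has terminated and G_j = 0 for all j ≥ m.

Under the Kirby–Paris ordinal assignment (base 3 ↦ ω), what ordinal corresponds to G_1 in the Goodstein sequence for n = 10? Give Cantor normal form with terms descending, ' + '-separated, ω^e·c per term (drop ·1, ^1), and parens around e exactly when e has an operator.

(0) 10|_2 = 2^(2 + 1) + 2 ↦ 3^(3 + 1) + 3|_3 = 84 ⇒ 83
(1) 83|_3 = 3^(3 + 1) + 2 ↦ 4^(4 + 1) + 2|_4 = 1026 ⇒ 1025

ω^(ω + 1) + 2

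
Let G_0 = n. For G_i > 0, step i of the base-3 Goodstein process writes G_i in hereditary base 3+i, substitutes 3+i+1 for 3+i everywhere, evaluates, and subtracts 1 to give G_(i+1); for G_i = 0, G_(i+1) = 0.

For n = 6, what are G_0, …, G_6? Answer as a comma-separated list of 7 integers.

(0) 6|_3 = 2·3 ↦ 2·4|_4 = 8 ⇒ 7
(1) 7|_4 = 4 + 3 ↦ 5 + 3|_5 = 8 ⇒ 7
(2) 7|_5 = 5 + 2 ↦ 6 + 2|_6 = 8 ⇒ 7
(3) 7|_6 = 6 + 1 ↦ 7 + 1|_7 = 8 ⇒ 7
(4) 7|_7 = 7 ↦ 8|_8 = 8 ⇒ 7
(5) 7|_8 = 7 ↦ 7|_9 = 7 ⇒ 6

6, 7, 7, 7, 7, 7, 6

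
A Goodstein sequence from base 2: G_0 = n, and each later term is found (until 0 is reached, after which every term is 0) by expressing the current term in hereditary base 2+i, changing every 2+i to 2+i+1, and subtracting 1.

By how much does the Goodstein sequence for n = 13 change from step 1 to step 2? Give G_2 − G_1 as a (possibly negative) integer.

13 —HB2→ 2^(2 + 1) + 2^2 + 1 —bump→ 3^(3 + 1) + 3^3 + 1 = 109 —(−1)→ 108
108 —HB3→ 3^(3 + 1) + 3^3 —bump→ 4^(4 + 1) + 4^4 = 1280 —(−1)→ 1279

1171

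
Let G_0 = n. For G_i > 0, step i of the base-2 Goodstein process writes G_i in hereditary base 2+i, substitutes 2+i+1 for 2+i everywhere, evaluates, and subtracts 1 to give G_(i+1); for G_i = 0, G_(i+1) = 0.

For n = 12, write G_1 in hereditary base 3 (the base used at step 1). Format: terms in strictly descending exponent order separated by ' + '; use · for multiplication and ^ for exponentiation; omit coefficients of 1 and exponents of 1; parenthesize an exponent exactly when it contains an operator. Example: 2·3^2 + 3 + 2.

12 —HB2→ 2^(2 + 1) + 2^2 —bump→ 3^(3 + 1) + 3^3 = 108 —(−1)→ 107
107 —HB3→ 3^(3 + 1) + 2·3^2 + 2·3 + 2 —bump→ 4^(4 + 1) + 2·4^2 + 2·4 + 2 = 1066 —(−1)→ 1065

3^(3 + 1) + 2·3^2 + 2·3 + 2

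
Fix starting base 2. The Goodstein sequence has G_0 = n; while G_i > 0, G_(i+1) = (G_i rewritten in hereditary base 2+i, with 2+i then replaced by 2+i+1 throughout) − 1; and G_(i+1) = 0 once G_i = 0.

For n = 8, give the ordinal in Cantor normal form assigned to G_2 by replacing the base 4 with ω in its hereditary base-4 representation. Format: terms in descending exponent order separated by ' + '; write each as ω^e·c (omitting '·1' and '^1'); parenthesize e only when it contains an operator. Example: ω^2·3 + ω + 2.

ω^ω·2 + ω^2·2 + ω·2 + 1

step 0: 8 = 2^(2 + 1); sub 3 for 2: 3^(3 + 1); = 81; G_1 = 81−1 = 80
step 1: 80 = 2·3^3 + 2·3^2 + 2·3 + 2; sub 4 for 3: 2·4^4 + 2·4^2 + 2·4 + 2; = 554; G_2 = 554−1 = 553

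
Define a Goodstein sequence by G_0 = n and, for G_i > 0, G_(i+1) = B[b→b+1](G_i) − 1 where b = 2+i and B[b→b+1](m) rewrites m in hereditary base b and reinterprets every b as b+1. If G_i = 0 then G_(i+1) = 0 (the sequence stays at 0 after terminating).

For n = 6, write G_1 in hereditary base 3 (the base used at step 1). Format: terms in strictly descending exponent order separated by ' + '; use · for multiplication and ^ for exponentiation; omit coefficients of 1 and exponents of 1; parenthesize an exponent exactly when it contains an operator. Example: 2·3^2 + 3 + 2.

3^3 + 2

(0) 6|_2 = 2^2 + 2 ↦ 3^3 + 3|_3 = 30 ⇒ 29
(1) 29|_3 = 3^3 + 2 ↦ 4^4 + 2|_4 = 258 ⇒ 257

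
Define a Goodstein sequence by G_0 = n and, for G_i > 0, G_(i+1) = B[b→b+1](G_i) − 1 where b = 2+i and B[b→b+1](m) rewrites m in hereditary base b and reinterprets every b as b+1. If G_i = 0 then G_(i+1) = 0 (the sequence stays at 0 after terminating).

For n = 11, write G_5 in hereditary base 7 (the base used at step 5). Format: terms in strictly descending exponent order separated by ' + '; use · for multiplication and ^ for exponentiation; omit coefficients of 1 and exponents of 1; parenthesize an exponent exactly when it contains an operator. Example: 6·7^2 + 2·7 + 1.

7^(7 + 1)

[0] 11 ≡ 2^(2 + 1) + 2 + 1 (base 2). Lift 3: 85. −1: 84.
[1] 84 ≡ 3^(3 + 1) + 3 (base 3). Lift 4: 1028. −1: 1027.
[2] 1027 ≡ 4^(4 + 1) + 3 (base 4). Lift 5: 15628. −1: 15627.
[3] 15627 ≡ 5^(5 + 1) + 2 (base 5). Lift 6: 279938. −1: 279937.
[4] 279937 ≡ 6^(6 + 1) + 1 (base 6). Lift 7: 5764802. −1: 5764801.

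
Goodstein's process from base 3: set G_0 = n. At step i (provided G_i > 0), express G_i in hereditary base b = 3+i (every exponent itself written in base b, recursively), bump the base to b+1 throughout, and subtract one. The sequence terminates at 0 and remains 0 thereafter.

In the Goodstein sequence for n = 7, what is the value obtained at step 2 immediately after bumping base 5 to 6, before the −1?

[0] 7 ≡ 2·3 + 1 (base 3). Lift 4: 9. −1: 8.
[1] 8 ≡ 2·4 (base 4). Lift 5: 10. −1: 9.
[2] 9 ≡ 5 + 4 (base 5). Lift 6: 10. −1: 9.

10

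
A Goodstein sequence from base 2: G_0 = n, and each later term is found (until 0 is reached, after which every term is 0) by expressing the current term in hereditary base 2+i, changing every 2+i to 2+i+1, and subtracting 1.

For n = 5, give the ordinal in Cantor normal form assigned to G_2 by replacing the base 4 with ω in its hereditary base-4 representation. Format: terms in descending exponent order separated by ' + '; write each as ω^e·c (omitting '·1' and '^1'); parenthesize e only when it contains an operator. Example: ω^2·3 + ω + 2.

ω^3·3 + ω^2·3 + ω·3 + 3

i=0: 5 = 2^2 + 1 (b=2); 2→3: 3^3 + 1 = 28; 28−1 = 27
i=1: 27 = 3^3 (b=3); 3→4: 4^4 = 256; 256−1 = 255
i=2: 255 = 3·4^3 + 3·4^2 + 3·4 + 3 (b=4); 4→5: 3·5^3 + 3·5^2 + 3·5 + 3 = 468; 468−1 = 467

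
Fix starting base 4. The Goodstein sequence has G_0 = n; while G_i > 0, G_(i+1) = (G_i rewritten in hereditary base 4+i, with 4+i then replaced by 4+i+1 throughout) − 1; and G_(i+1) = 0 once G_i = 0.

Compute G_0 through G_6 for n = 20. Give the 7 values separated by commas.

G_0 = 20. HB_4(20) = 4^2 + 4. Bump = 30. G_1 = 29.
G_1 = 29. HB_5(29) = 5^2 + 4. Bump = 40. G_2 = 39.
G_2 = 39. HB_6(39) = 6^2 + 3. Bump = 52. G_3 = 51.
G_3 = 51. HB_7(51) = 7^2 + 2. Bump = 66. G_4 = 65.
G_4 = 65. HB_8(65) = 8^2 + 1. Bump = 82. G_5 = 81.
G_5 = 81. HB_9(81) = 9^2. Bump = 100. G_6 = 99.

20, 29, 39, 51, 65, 81, 99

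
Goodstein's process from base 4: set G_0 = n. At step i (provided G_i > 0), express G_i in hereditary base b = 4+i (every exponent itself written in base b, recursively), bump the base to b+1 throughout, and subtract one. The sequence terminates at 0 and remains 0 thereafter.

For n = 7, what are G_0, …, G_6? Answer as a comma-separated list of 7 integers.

step 0: 7 = 4 + 3; sub 5 for 4: 5 + 3; = 8; G_1 = 8−1 = 7
step 1: 7 = 5 + 2; sub 6 for 5: 6 + 2; = 8; G_2 = 8−1 = 7
step 2: 7 = 6 + 1; sub 7 for 6: 7 + 1; = 8; G_3 = 8−1 = 7
step 3: 7 = 7; sub 8 for 7: 8; = 8; G_4 = 8−1 = 7
step 4: 7 = 7; sub 9 for 8: 7; = 7; G_5 = 7−1 = 6
step 5: 6 = 6; sub 10 for 9: 6; = 6; G_6 = 6−1 = 5

7, 7, 7, 7, 7, 6, 5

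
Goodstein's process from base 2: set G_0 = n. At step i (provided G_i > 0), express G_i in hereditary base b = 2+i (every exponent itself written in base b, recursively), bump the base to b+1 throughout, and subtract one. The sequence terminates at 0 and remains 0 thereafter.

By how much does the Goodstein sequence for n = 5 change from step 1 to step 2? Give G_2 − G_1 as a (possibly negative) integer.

228

5 —HB2→ 2^2 + 1 —bump→ 3^3 + 1 = 28 —(−1)→ 27
27 —HB3→ 3^3 —bump→ 4^4 = 256 —(−1)→ 255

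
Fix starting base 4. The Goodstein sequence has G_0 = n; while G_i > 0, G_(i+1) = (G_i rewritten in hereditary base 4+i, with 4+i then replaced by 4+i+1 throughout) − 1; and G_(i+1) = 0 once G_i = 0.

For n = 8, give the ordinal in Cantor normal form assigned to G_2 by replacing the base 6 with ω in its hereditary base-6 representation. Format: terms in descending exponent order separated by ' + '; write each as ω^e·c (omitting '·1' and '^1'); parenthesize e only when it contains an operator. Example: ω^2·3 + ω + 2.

ω + 3

base 4: 8 = 2·4; at 5: 2·5 = 10; next = 9
base 5: 9 = 5 + 4; at 6: 6 + 4 = 10; next = 9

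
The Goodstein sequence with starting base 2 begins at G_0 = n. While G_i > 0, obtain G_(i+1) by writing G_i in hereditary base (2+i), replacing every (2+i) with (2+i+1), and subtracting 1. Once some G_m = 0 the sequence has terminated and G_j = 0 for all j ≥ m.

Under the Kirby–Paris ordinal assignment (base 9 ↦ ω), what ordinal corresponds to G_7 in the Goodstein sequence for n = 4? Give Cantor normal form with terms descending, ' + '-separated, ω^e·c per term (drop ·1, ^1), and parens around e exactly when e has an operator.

4 —HB2→ 2^2 —bump→ 3^3 = 27 —(−1)→ 26
26 —HB3→ 2·3^2 + 2·3 + 2 —bump→ 2·4^2 + 2·4 + 2 = 42 —(−1)→ 41
41 —HB4→ 2·4^2 + 2·4 + 1 —bump→ 2·5^2 + 2·5 + 1 = 61 —(−1)→ 60
60 —HB5→ 2·5^2 + 2·5 —bump→ 2·6^2 + 2·6 = 84 —(−1)→ 83
83 —HB6→ 2·6^2 + 6 + 5 —bump→ 2·7^2 + 7 + 5 = 110 —(−1)→ 109
109 —HB7→ 2·7^2 + 7 + 4 —bump→ 2·8^2 + 8 + 4 = 140 —(−1)→ 139
139 —HB8→ 2·8^2 + 8 + 3 —bump→ 2·9^2 + 9 + 3 = 174 —(−1)→ 173

ω^2·2 + ω + 2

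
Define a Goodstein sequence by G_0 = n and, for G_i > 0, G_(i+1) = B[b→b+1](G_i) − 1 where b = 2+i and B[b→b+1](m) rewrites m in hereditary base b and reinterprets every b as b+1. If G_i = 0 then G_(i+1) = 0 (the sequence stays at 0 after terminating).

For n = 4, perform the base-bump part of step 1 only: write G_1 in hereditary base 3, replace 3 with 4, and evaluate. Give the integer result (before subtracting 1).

G_0=4  [base 2] 2^2  →[2↦3]→  3^3 = 27  −1 ⇒ G_1=26
G_1=26  [base 3] 2·3^2 + 2·3 + 2  →[3↦4]→  2·4^2 + 2·4 + 2 = 42  −1 ⇒ G_2=41

42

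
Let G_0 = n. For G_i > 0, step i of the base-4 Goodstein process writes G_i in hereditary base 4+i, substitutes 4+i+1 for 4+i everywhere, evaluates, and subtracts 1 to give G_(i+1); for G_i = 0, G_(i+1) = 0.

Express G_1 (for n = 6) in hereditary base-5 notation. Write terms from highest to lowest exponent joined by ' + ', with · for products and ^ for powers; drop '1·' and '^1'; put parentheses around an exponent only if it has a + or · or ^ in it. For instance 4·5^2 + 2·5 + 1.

step 0: 6 = 4 + 2; sub 5 for 4: 5 + 2; = 7; G_1 = 7−1 = 6
step 1: 6 = 5 + 1; sub 6 for 5: 6 + 1; = 7; G_2 = 7−1 = 6

5 + 1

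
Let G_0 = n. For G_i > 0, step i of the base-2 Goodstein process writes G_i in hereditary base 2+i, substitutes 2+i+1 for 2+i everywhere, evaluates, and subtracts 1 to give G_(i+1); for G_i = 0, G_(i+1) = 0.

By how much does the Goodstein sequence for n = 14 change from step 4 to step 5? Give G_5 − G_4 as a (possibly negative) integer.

step 0: 14 = 2^(2 + 1) + 2^2 + 2; sub 3 for 2: 3^(3 + 1) + 3^3 + 3; = 111; G_1 = 111−1 = 110
step 1: 110 = 3^(3 + 1) + 3^3 + 2; sub 4 for 3: 4^(4 + 1) + 4^4 + 2; = 1282; G_2 = 1282−1 = 1281
step 2: 1281 = 4^(4 + 1) + 4^4 + 1; sub 5 for 4: 5^(5 + 1) + 5^5 + 1; = 18751; G_3 = 18751−1 = 18750
step 3: 18750 = 5^(5 + 1) + 5^5; sub 6 for 5: 6^(6 + 1) + 6^6; = 326592; G_4 = 326592−1 = 326591
step 4: 326591 = 6^(6 + 1) + 5·6^5 + 5·6^4 + 5·6^3 + 5·6^2 + 5·6 + 5; sub 7 for 6: 7^(7 + 1) + 5·7^5 + 5·7^4 + 5·7^3 + 5·7^2 + 5·7 + 5; = 5862841; G_5 = 5862841−1 = 5862840

5536249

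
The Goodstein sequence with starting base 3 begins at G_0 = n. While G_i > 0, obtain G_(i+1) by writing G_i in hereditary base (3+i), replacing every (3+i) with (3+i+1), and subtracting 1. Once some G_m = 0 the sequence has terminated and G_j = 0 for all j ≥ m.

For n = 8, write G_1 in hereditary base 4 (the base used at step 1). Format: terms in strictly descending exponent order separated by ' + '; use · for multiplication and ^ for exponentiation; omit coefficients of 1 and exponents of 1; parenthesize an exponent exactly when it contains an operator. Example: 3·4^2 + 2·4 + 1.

step 0: 8 = 2·3 + 2; sub 4 for 3: 2·4 + 2; = 10; G_1 = 10−1 = 9
step 1: 9 = 2·4 + 1; sub 5 for 4: 2·5 + 1; = 11; G_2 = 11−1 = 10

2·4 + 1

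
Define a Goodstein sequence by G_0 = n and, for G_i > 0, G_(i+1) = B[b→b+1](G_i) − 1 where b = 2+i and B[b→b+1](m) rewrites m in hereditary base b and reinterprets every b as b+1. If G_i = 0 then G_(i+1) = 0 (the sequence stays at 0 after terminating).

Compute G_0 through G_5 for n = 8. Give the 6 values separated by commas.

8 —HB2→ 2^(2 + 1) —bump→ 3^(3 + 1) = 81 —(−1)→ 80
80 —HB3→ 2·3^3 + 2·3^2 + 2·3 + 2 —bump→ 2·4^4 + 2·4^2 + 2·4 + 2 = 554 —(−1)→ 553
553 —HB4→ 2·4^4 + 2·4^2 + 2·4 + 1 —bump→ 2·5^5 + 2·5^2 + 2·5 + 1 = 6311 —(−1)→ 6310
6310 —HB5→ 2·5^5 + 2·5^2 + 2·5 —bump→ 2·6^6 + 2·6^2 + 2·6 = 93396 —(−1)→ 93395
93395 —HB6→ 2·6^6 + 2·6^2 + 6 + 5 —bump→ 2·7^7 + 2·7^2 + 7 + 5 = 1647196 —(−1)→ 1647195

8, 80, 553, 6310, 93395, 1647195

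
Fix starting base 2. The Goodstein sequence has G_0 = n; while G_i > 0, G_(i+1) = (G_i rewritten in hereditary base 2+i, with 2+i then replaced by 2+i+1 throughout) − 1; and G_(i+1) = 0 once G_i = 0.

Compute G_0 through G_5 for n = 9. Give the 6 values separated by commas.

G_0 = 9. HB_2(9) = 2^(2 + 1) + 1. Bump = 82. G_1 = 81.
G_1 = 81. HB_3(81) = 3^(3 + 1). Bump = 1024. G_2 = 1023.
G_2 = 1023. HB_4(1023) = 3·4^4 + 3·4^3 + 3·4^2 + 3·4 + 3. Bump = 9843. G_3 = 9842.
G_3 = 9842. HB_5(9842) = 3·5^5 + 3·5^3 + 3·5^2 + 3·5 + 2. Bump = 140744. G_4 = 140743.
G_4 = 140743. HB_6(140743) = 3·6^6 + 3·6^3 + 3·6^2 + 3·6 + 1. Bump = 2471827. G_5 = 2471826.

9, 81, 1023, 9842, 140743, 2471826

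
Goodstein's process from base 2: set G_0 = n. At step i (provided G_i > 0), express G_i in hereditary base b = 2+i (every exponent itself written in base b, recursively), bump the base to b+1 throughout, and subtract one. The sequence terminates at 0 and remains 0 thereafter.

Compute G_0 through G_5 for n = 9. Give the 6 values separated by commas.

G_0 = 9. HB_2(9) = 2^(2 + 1) + 1. Bump = 82. G_1 = 81.
G_1 = 81. HB_3(81) = 3^(3 + 1). Bump = 1024. G_2 = 1023.
G_2 = 1023. HB_4(1023) = 3·4^4 + 3·4^3 + 3·4^2 + 3·4 + 3. Bump = 9843. G_3 = 9842.
G_3 = 9842. HB_5(9842) = 3·5^5 + 3·5^3 + 3·5^2 + 3·5 + 2. Bump = 140744. G_4 = 140743.
G_4 = 140743. HB_6(140743) = 3·6^6 + 3·6^3 + 3·6^2 + 3·6 + 1. Bump = 2471827. G_5 = 2471826.

9, 81, 1023, 9842, 140743, 2471826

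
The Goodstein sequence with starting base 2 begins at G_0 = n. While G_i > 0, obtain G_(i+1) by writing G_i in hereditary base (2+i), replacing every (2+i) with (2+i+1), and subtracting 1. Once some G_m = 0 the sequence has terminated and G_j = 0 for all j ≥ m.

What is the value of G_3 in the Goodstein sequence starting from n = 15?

18752

base 2: 15 = 2^(2 + 1) + 2^2 + 2 + 1; at 3: 3^(3 + 1) + 3^3 + 3 + 1 = 112; next = 111
base 3: 111 = 3^(3 + 1) + 3^3 + 3; at 4: 4^(4 + 1) + 4^4 + 4 = 1284; next = 1283
base 4: 1283 = 4^(4 + 1) + 4^4 + 3; at 5: 5^(5 + 1) + 5^5 + 3 = 18753; next = 18752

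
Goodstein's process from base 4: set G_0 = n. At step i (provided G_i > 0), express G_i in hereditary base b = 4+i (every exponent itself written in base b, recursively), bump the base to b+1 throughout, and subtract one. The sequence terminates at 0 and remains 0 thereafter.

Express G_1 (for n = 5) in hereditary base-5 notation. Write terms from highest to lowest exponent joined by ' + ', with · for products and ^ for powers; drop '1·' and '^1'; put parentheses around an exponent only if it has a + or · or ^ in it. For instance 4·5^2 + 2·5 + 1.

[0] 5 ≡ 4 + 1 (base 4). Lift 5: 6. −1: 5.
[1] 5 ≡ 5 (base 5). Lift 6: 6. −1: 5.

5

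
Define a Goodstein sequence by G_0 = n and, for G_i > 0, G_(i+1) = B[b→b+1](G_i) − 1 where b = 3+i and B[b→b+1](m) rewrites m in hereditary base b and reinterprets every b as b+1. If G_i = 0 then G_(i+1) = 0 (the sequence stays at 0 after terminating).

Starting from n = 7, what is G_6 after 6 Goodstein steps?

9

[0] 7 ≡ 2·3 + 1 (base 3). Lift 4: 9. −1: 8.
[1] 8 ≡ 2·4 (base 4). Lift 5: 10. −1: 9.
[2] 9 ≡ 5 + 4 (base 5). Lift 6: 10. −1: 9.
[3] 9 ≡ 6 + 3 (base 6). Lift 7: 10. −1: 9.
[4] 9 ≡ 7 + 2 (base 7). Lift 8: 10. −1: 9.
[5] 9 ≡ 8 + 1 (base 8). Lift 9: 10. −1: 9.
[6] 9 ≡ 9 (base 9). Lift 10: 10. −1: 9.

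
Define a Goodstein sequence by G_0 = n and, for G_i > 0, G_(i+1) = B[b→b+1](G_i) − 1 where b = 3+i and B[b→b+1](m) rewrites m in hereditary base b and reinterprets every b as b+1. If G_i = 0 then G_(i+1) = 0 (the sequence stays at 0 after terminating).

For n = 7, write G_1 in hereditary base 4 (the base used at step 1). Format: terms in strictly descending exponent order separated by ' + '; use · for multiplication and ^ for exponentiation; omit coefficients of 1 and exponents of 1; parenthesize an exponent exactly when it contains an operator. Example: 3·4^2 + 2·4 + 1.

2·4

[0] 7 ≡ 2·3 + 1 (base 3). Lift 4: 9. −1: 8.
[1] 8 ≡ 2·4 (base 4). Lift 5: 10. −1: 9.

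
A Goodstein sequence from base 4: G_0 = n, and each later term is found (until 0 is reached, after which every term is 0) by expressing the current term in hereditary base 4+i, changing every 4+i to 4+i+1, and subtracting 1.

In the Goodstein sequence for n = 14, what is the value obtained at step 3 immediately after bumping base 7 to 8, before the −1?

22

(0) 14|_4 = 3·4 + 2 ↦ 3·5 + 2|_5 = 17 ⇒ 16
(1) 16|_5 = 3·5 + 1 ↦ 3·6 + 1|_6 = 19 ⇒ 18
(2) 18|_6 = 3·6 ↦ 3·7|_7 = 21 ⇒ 20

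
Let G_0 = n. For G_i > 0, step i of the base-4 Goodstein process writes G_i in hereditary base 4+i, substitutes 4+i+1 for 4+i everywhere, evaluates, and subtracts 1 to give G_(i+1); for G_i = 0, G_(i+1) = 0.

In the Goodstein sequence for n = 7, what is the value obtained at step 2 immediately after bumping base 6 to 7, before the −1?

8

G_0=7  [base 4] 4 + 3  →[4↦5]→  5 + 3 = 8  −1 ⇒ G_1=7
G_1=7  [base 5] 5 + 2  →[5↦6]→  6 + 2 = 8  −1 ⇒ G_2=7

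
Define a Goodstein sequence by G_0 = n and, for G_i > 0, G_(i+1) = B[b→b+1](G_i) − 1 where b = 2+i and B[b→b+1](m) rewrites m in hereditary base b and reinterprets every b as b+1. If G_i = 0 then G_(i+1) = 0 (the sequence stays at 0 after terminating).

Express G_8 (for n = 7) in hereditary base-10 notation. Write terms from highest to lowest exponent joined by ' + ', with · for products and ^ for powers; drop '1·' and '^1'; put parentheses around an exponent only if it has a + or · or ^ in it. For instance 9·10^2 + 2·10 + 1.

7·10^7 + 7·10^6 + 7·10^5 + 7·10^4 + 7·10^3 + 7·10^2 + 7·10 + 5

i=0: 7 = 2^2 + 2 + 1 (b=2); 2→3: 3^3 + 3 + 1 = 31; 31−1 = 30
i=1: 30 = 3^3 + 3 (b=3); 3→4: 4^4 + 4 = 260; 260−1 = 259
i=2: 259 = 4^4 + 3 (b=4); 4→5: 5^5 + 3 = 3128; 3128−1 = 3127
i=3: 3127 = 5^5 + 2 (b=5); 5→6: 6^6 + 2 = 46658; 46658−1 = 46657
i=4: 46657 = 6^6 + 1 (b=6); 6→7: 7^7 + 1 = 823544; 823544−1 = 823543
i=5: 823543 = 7^7 (b=7); 7→8: 8^8 = 16777216; 16777216−1 = 16777215
i=6: 16777215 = 7·8^7 + 7·8^6 + 7·8^5 + 7·8^4 + 7·8^3 + 7·8^2 + 7·8 + 7 (b=8); 8→9: 7·9^7 + 7·9^6 + 7·9^5 + 7·9^4 + 7·9^3 + 7·9^2 + 7·9 + 7 = 37665880; 37665880−1 = 37665879
i=7: 37665879 = 7·9^7 + 7·9^6 + 7·9^5 + 7·9^4 + 7·9^3 + 7·9^2 + 7·9 + 6 (b=9); 9→10: 7·10^7 + 7·10^6 + 7·10^5 + 7·10^4 + 7·10^3 + 7·10^2 + 7·10 + 6 = 77777776; 77777776−1 = 77777775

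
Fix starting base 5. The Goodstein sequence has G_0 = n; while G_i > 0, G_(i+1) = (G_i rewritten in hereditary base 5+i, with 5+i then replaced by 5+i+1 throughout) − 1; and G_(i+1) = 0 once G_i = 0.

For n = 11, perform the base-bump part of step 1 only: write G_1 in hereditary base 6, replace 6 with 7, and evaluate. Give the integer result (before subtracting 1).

14

step 0: 11 = 2·5 + 1; sub 6 for 5: 2·6 + 1; = 13; G_1 = 13−1 = 12
step 1: 12 = 2·6; sub 7 for 6: 2·7; = 14; G_2 = 14−1 = 13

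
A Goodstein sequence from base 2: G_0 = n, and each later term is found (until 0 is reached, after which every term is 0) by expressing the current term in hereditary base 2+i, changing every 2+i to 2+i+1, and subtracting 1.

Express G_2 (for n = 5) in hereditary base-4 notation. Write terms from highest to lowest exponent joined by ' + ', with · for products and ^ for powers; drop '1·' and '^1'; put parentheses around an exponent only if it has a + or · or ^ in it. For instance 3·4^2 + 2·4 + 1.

3·4^3 + 3·4^2 + 3·4 + 3

i=0: 5 = 2^2 + 1 (b=2); 2→3: 3^3 + 1 = 28; 28−1 = 27
i=1: 27 = 3^3 (b=3); 3→4: 4^4 = 256; 256−1 = 255
i=2: 255 = 3·4^3 + 3·4^2 + 3·4 + 3 (b=4); 4→5: 3·5^3 + 3·5^2 + 3·5 + 3 = 468; 468−1 = 467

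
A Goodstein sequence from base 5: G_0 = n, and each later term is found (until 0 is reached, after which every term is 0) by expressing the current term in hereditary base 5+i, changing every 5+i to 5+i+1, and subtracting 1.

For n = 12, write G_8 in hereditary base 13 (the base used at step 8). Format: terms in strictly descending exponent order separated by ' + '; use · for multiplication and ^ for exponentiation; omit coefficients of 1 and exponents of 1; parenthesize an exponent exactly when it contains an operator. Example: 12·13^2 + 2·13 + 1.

12 —HB5→ 2·5 + 2 —bump→ 2·6 + 2 = 14 —(−1)→ 13
13 —HB6→ 2·6 + 1 —bump→ 2·7 + 1 = 15 —(−1)→ 14
14 —HB7→ 2·7 —bump→ 2·8 = 16 —(−1)→ 15
15 —HB8→ 8 + 7 —bump→ 9 + 7 = 16 —(−1)→ 15
15 —HB9→ 9 + 6 —bump→ 10 + 6 = 16 —(−1)→ 15
15 —HB10→ 10 + 5 —bump→ 11 + 5 = 16 —(−1)→ 15
15 —HB11→ 11 + 4 —bump→ 12 + 4 = 16 —(−1)→ 15
15 —HB12→ 12 + 3 —bump→ 13 + 3 = 16 —(−1)→ 15

13 + 2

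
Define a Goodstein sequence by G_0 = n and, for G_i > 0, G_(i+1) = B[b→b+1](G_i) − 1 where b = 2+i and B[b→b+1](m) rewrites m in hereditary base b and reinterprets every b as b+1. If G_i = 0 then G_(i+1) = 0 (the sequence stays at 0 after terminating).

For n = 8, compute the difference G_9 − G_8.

550623341264

G_0 = 8. HB_2(8) = 2^(2 + 1). Bump = 81. G_1 = 80.
G_1 = 80. HB_3(80) = 2·3^3 + 2·3^2 + 2·3 + 2. Bump = 554. G_2 = 553.
G_2 = 553. HB_4(553) = 2·4^4 + 2·4^2 + 2·4 + 1. Bump = 6311. G_3 = 6310.
G_3 = 6310. HB_5(6310) = 2·5^5 + 2·5^2 + 2·5. Bump = 93396. G_4 = 93395.
G_4 = 93395. HB_6(93395) = 2·6^6 + 2·6^2 + 6 + 5. Bump = 1647196. G_5 = 1647195.
G_5 = 1647195. HB_7(1647195) = 2·7^7 + 2·7^2 + 7 + 4. Bump = 33554572. G_6 = 33554571.
G_6 = 33554571. HB_8(33554571) = 2·8^8 + 2·8^2 + 8 + 3. Bump = 774841152. G_7 = 774841151.
G_7 = 774841151. HB_9(774841151) = 2·9^9 + 2·9^2 + 9 + 2. Bump = 20000000212. G_8 = 20000000211.
G_8 = 20000000211. HB_10(20000000211) = 2·10^10 + 2·10^2 + 10 + 1. Bump = 570623341476. G_9 = 570623341475.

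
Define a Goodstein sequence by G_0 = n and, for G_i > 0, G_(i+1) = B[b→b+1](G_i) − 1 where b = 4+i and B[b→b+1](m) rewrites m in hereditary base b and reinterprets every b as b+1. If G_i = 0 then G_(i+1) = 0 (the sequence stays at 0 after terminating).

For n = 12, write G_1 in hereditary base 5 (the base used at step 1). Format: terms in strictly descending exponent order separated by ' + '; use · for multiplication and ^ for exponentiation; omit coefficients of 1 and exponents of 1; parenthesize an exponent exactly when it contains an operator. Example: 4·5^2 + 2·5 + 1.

2·5 + 4

G_0=12  [base 4] 3·4  →[4↦5]→  3·5 = 15  −1 ⇒ G_1=14
G_1=14  [base 5] 2·5 + 4  →[5↦6]→  2·6 + 4 = 16  −1 ⇒ G_2=15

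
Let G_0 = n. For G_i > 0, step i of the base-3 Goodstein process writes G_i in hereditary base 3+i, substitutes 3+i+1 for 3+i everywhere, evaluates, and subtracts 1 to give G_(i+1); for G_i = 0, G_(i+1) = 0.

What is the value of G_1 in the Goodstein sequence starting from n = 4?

[0] 4 ≡ 3 + 1 (base 3). Lift 4: 5. −1: 4.
[1] 4 ≡ 4 (base 4). Lift 5: 5. −1: 4.

4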